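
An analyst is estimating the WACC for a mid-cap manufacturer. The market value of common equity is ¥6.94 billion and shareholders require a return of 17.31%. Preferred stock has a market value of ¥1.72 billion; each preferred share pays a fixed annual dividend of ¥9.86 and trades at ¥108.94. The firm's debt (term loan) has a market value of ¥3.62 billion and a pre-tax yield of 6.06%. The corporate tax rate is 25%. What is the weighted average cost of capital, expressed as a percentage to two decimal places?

Cost of preferred: Rp = 9.86 / 108.94 = 9.0509%.
Total capital V = 6.94 + 1.72 + 3.62 = 12.28.
Equity: weight = 6.94/12.28 = 0.5651; cost = 17.31%.
Preferred: weight = 1.72/12.28 = 0.1401; cost = 9.0509%.
Term loan: weight = 3.62/12.28 = 0.2948; after-tax cost = 6.06% × (1 − 25%) = 4.5450%.
WACC = 0.5651 × 17.3100% + 0.1401 × 9.0509% + 0.2948 × 4.5450% = 12.3902%.

12.39%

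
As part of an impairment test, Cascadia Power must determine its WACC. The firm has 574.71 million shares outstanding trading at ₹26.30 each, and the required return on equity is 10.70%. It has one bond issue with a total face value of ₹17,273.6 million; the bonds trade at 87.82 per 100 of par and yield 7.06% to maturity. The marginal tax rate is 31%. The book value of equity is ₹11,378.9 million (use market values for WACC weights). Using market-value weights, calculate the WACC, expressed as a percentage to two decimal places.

7.78%

Market value of equity E = 26.3 × 574.71m = 15114.873m. Market value of debt D = 17273.6m × 87.82/100 = 15169.67552m.
Total capital V = 15114.873 + 15169.67552 = 30284.54852.
Equity: weight = 15114.873/30284.54852 = 0.4991; cost = 10.7%.
Bonds outstanding: weight = 15169.67552/30284.54852 = 0.5009; after-tax cost = 7.06% × (1 − 31%) = 4.8714%.
WACC = 0.4991 × 10.7000% + 0.5009 × 4.8714% = 7.7804%.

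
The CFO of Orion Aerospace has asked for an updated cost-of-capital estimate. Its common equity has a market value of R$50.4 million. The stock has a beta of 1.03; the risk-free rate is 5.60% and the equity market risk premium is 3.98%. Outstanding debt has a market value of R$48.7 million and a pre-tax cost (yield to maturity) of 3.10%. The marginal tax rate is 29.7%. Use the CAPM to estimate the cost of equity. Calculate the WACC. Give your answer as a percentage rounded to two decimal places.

6.00%

Cost of equity via CAPM: Re = 5.6% + 1.03 × 3.98% = 9.6994%.
Total capital V = 50.4 + 48.7 = 99.1.
Equity: weight = 50.4/99.1 = 0.5086; cost = 9.6994%.
Debt: weight = 48.7/99.1 = 0.4914; after-tax cost = 3.1% × (1 − 29.7%) = 2.1793%.
WACC = 0.5086 × 9.6994% + 0.4914 × 2.1793% = 6.0039%.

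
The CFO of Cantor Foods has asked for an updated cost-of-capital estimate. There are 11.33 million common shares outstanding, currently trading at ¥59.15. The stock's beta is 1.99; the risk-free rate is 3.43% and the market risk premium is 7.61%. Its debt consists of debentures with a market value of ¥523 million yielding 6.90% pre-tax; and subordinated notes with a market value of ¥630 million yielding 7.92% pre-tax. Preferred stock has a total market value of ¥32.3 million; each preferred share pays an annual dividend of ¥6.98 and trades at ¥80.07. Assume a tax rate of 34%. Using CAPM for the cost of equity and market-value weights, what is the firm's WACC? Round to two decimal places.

Cost of equity via CAPM: Re = 3.43% + 1.99 × 7.61% = 18.5739%.
Cost of preferred: Rp = 6.98 / 80.07 = 8.7174%.
Market value of equity E = 59.15 × 11.33m = 670.1695m.
Total capital V = 670.1695 + 32.3 + 523 + 630 = 1855.4695.
Equity: weight = 670.1695/1855.4695 = 0.3612; cost = 18.5739%.
Preferred: weight = 32.3/1855.4695 = 0.0174; cost = 8.7174%.
Debentures: weight = 523/1855.4695 = 0.2819; after-tax cost = 6.9% × (1 − 34%) = 4.5540%.
Subordinated notes: weight = 630/1855.4695 = 0.3395; after-tax cost = 7.92% × (1 − 34%) = 5.2272%.
WACC = 0.3612 × 18.5739% + 0.0174 × 8.7174% + 0.2819 × 4.5540% + 0.3395 × 5.2272% = 9.9188%.

9.92%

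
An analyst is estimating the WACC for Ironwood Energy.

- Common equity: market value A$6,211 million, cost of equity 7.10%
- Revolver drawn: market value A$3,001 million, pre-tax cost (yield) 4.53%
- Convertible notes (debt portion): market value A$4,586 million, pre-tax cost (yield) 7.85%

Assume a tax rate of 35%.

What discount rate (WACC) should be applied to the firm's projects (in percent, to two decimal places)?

5.53%

Total capital V = 6211 + 3001 + 4586 = 13798.
Equity: weight = 6211/13798 = 0.4501; cost = 7.1%.
Revolver drawn: weight = 3001/13798 = 0.2175; after-tax cost = 4.53% × (1 − 35%) = 2.9445%.
Convertible notes (debt portion): weight = 4586/13798 = 0.3324; after-tax cost = 7.85% × (1 − 35%) = 5.1025%.
WACC = 0.4501 × 7.1000% + 0.2175 × 2.9445% + 0.3324 × 5.1025% = 5.5323%.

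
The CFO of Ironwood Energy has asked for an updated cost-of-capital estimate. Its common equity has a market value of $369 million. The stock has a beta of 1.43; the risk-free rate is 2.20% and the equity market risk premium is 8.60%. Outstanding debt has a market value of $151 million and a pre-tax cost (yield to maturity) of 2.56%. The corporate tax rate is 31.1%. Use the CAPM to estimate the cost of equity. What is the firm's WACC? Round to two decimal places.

10.80%

Cost of equity via CAPM: Re = 2.2% + 1.43 × 8.6% = 14.4980%.
Total capital V = 369 + 151 = 520.
Equity: weight = 369/520 = 0.7096; cost = 14.498%.
Debt: weight = 151/520 = 0.2904; after-tax cost = 2.56% × (1 − 31.1%) = 1.7638%.
WACC = 0.7096 × 14.4980% + 0.2904 × 1.7638% = 10.8002%.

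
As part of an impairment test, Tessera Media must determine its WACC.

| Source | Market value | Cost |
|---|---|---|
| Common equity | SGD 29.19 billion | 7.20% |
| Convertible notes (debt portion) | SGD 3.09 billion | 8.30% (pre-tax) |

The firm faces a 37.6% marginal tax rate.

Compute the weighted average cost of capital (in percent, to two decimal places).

Total capital V = 29.19 + 3.09 = 32.28.
Equity: weight = 29.19/32.28 = 0.9043; cost = 7.2%.
Convertible notes (debt portion): weight = 3.09/32.28 = 0.0957; after-tax cost = 8.3% × (1 − 37.6%) = 5.1792%.
WACC = 0.9043 × 7.2000% + 0.0957 × 5.1792% = 7.0066%.

7.01%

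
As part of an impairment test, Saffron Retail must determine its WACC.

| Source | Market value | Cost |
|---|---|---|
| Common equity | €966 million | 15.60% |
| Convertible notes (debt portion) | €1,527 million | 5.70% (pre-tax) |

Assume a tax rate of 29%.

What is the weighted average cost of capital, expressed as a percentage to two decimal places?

Total capital V = 966 + 1527 = 2493.
Equity: weight = 966/2493 = 0.3875; cost = 15.6%.
Convertible notes (debt portion): weight = 1527/2493 = 0.6125; after-tax cost = 5.7% × (1 − 29%) = 4.0470%.
WACC = 0.3875 × 15.6000% + 0.6125 × 4.0470% = 8.5236%.

8.52%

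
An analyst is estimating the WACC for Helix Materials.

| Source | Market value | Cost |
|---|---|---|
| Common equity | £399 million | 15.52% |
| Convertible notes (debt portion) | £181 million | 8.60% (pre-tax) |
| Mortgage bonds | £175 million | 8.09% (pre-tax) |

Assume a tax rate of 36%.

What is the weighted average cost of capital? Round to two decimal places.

10.72%

Total capital V = 399 + 181 + 175 = 755.
Equity: weight = 399/755 = 0.5285; cost = 15.52%.
Convertible notes (debt portion): weight = 181/755 = 0.2397; after-tax cost = 8.6% × (1 − 36%) = 5.5040%.
Mortgage bonds: weight = 175/755 = 0.2318; after-tax cost = 8.09% × (1 − 36%) = 5.1776%.
WACC = 0.5285 × 15.5200% + 0.2397 × 5.5040% + 0.2318 × 5.1776% = 10.7216%.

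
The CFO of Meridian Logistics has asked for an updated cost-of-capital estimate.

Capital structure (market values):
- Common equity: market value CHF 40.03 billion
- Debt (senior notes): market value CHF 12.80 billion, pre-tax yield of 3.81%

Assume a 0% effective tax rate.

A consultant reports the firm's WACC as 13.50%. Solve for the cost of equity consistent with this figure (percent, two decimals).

16.60%

Total capital V = 40.03 + 12.8 = 52.83.
Equity weight = 40.03/52.83 = 0.7577.
Senior notes weight = 12.8/52.83 = 0.2423.
Debt contribution = 0.2423 × 3.81% × (1 − 0%) = 0.9231%.
Required equity contribution = 13.5% − 0.9231% = 12.5769%.
Re = 12.5769% / 0.7577 = 16.5985%.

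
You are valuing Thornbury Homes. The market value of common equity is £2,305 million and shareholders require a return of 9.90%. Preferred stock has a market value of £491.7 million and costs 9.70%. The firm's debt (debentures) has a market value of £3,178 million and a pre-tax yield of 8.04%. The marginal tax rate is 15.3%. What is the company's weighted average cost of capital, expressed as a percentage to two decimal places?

8.24%

Total capital V = 2305 + 491.7 + 3178 = 5974.7.
Equity: weight = 2305/5974.7 = 0.3858; cost = 9.9%.
Preferred: weight = 491.7/5974.7 = 0.0823; cost = 9.7%.
Debentures: weight = 3178/5974.7 = 0.5319; after-tax cost = 8.04% × (1 − 15.3%) = 6.8099%.
WACC = 0.3858 × 9.9000% + 0.0823 × 9.7000% + 0.5319 × 6.8099% = 8.2399%.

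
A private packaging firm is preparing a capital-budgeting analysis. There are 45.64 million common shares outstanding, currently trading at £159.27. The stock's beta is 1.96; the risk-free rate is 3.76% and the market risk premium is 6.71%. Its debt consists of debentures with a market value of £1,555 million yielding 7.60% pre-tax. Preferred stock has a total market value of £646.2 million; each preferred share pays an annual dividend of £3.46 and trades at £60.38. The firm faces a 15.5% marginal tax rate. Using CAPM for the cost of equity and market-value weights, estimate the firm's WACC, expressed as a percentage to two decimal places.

14.43%

Cost of equity via CAPM: Re = 3.76% + 1.96 × 6.71% = 16.9116%.
Cost of preferred: Rp = 3.46 / 60.38 = 5.7304%.
Market value of equity E = 159.27 × 45.64m = 7269.0828m.
Total capital V = 7269.0828 + 646.2 + 1555 = 9470.2828.
Equity: weight = 7269.0828/9470.2828 = 0.7676; cost = 16.9116%.
Preferred: weight = 646.2/9470.2828 = 0.0682; cost = 5.7304%.
Debentures: weight = 1555/9470.2828 = 0.1642; after-tax cost = 7.6% × (1 − 15.5%) = 6.4220%.
WACC = 0.7676 × 16.9116% + 0.0682 × 5.7304% + 0.1642 × 6.4220% = 14.4263%.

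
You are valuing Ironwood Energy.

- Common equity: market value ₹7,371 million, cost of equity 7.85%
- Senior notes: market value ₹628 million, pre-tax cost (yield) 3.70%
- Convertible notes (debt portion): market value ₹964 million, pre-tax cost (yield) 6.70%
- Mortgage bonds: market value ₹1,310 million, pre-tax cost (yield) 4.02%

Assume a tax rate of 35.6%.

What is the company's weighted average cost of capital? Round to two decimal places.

Total capital V = 7371 + 628 + 964 + 1310 = 10273.
Equity: weight = 7371/10273 = 0.7175; cost = 7.85%.
Senior notes: weight = 628/10273 = 0.0611; after-tax cost = 3.7% × (1 − 35.6%) = 2.3828%.
Convertible notes (debt portion): weight = 964/10273 = 0.0938; after-tax cost = 6.7% × (1 − 35.6%) = 4.3148%.
Mortgage bonds: weight = 1310/10273 = 0.1275; after-tax cost = 4.02% × (1 − 35.6%) = 2.5889%.
WACC = 0.7175 × 7.8500% + 0.0611 × 2.3828% + 0.0938 × 4.3148% + 0.1275 × 2.5889% = 6.5132%.

6.51%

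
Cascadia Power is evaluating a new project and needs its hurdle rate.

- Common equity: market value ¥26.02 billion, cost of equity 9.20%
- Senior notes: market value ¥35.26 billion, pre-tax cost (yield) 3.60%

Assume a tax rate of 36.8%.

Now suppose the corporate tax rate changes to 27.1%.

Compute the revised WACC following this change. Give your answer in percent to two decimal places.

5.42%

After the change:
Total capital V = 26.02 + 35.26 = 61.28.
Equity: weight = 26.02/61.28 = 0.4246; cost = 9.2%.
Senior notes: weight = 35.26/61.28 = 0.5754; after-tax cost = 3.6% × (1 − 27.1%) = 2.6244%.
WACC = 0.4246 × 9.2000% + 0.5754 × 2.6244% = 5.4165%.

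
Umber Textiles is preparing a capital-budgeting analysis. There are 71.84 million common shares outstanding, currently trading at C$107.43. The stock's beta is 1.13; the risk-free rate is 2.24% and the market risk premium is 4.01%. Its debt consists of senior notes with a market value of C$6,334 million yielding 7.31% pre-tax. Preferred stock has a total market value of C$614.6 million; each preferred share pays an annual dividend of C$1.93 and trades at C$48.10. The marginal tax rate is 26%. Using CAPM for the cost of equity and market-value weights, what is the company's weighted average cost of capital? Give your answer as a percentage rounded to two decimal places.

Cost of equity via CAPM: Re = 2.24% + 1.13 × 4.01% = 6.7713%.
Cost of preferred: Rp = 1.93 / 48.1 = 4.0125%.
Market value of equity E = 107.43 × 71.84m = 7717.7712m.
Total capital V = 7717.7712 + 614.6 + 6334 = 14666.3712.
Equity: weight = 7717.7712/14666.3712 = 0.5262; cost = 6.7713%.
Preferred: weight = 614.6/14666.3712 = 0.0419; cost = 4.0125%.
Senior notes: weight = 6334/14666.3712 = 0.4319; after-tax cost = 7.31% × (1 − 26%) = 5.4094%.
WACC = 0.5262 × 6.7713% + 0.0419 × 4.0125% + 0.4319 × 5.4094% = 6.0675%.

6.07%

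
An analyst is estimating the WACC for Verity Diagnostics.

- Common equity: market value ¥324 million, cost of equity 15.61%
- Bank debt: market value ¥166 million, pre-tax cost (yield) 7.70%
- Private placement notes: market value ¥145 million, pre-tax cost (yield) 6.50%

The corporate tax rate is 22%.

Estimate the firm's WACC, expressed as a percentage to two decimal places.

Total capital V = 324 + 166 + 145 = 635.
Equity: weight = 324/635 = 0.5102; cost = 15.61%.
Bank debt: weight = 166/635 = 0.2614; after-tax cost = 7.7% × (1 − 22%) = 6.0060%.
Private placement notes: weight = 145/635 = 0.2283; after-tax cost = 6.5% × (1 − 22%) = 5.0700%.
WACC = 0.5102 × 15.6100% + 0.2614 × 6.0060% + 0.2283 × 5.0700% = 10.6926%.

10.69%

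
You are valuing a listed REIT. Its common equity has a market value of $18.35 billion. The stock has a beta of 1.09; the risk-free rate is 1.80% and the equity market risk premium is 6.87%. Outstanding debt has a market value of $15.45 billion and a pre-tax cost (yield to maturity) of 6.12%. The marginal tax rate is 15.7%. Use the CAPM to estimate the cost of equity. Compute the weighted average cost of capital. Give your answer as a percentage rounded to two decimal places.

Cost of equity via CAPM: Re = 1.8% + 1.09 × 6.87% = 9.2883%.
Total capital V = 18.35 + 15.45 = 33.8.
Equity: weight = 18.35/33.8 = 0.5429; cost = 9.2883%.
Debt: weight = 15.45/33.8 = 0.4571; after-tax cost = 6.12% × (1 − 15.7%) = 5.1592%.
WACC = 0.5429 × 9.2883% + 0.4571 × 5.1592% = 7.4009%.

7.40%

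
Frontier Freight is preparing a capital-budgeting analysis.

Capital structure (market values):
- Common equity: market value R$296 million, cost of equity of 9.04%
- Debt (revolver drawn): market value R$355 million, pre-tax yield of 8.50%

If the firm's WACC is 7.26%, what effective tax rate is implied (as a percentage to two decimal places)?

Total capital V = 296 + 355 = 651.
Equity weight = 296/651 = 0.4547.
Revolver drawn weight = 355/651 = 0.5453.
Equity contribution = 0.4547 × 9.04% = 4.1104%.
Debt contribution must be 7.26% − 4.1104% = 3.1496%.
0.5453 × 8.5% × (1 − T) = 3.1496%  ⇒  (1 − T) = 0.6795.
T = 32.0490%.

32.05%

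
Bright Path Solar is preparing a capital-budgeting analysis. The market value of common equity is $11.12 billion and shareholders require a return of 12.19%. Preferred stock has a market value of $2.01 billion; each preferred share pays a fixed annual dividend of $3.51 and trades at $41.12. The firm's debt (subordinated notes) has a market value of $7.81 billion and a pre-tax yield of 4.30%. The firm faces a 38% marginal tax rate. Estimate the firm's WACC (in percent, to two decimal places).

Cost of preferred: Rp = 3.51 / 41.12 = 8.5360%.
Total capital V = 11.12 + 2.01 + 7.81 = 20.94.
Equity: weight = 11.12/20.94 = 0.5310; cost = 12.19%.
Preferred: weight = 2.01/20.94 = 0.0960; cost = 8.536%.
Subordinated notes: weight = 7.81/20.94 = 0.3730; after-tax cost = 4.3% × (1 − 38%) = 2.6660%.
WACC = 0.5310 × 12.1900% + 0.0960 × 8.5360% + 0.3730 × 2.6660% = 8.2871%.

8.29%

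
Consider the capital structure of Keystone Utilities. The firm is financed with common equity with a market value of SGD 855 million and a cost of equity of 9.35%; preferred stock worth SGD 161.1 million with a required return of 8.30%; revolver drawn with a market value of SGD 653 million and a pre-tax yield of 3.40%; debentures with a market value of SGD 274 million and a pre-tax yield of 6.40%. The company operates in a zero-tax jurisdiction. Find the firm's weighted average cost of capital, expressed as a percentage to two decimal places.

6.85%

Total capital V = 855 + 161.1 + 653 + 274 = 1943.1.
Equity: weight = 855/1943.1 = 0.4400; cost = 9.35%.
Preferred: weight = 161.1/1943.1 = 0.0829; cost = 8.3%.
Revolver drawn: weight = 653/1943.1 = 0.3361; after-tax cost = 3.4% × (1 − 0%) = 3.4000%.
Debentures: weight = 274/1943.1 = 0.1410; after-tax cost = 6.4% × (1 − 0%) = 6.4000%.
WACC = 0.4400 × 9.3500% + 0.0829 × 8.3000% + 0.3361 × 3.4000% + 0.1410 × 6.4000% = 6.8474%.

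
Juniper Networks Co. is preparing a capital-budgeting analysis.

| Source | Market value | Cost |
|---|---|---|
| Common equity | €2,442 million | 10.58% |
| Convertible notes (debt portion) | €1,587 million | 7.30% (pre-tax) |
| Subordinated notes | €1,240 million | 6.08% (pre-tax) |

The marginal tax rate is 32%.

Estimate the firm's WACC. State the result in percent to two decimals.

7.37%

Total capital V = 2442 + 1587 + 1240 = 5269.
Equity: weight = 2442/5269 = 0.4635; cost = 10.58%.
Convertible notes (debt portion): weight = 1587/5269 = 0.3012; after-tax cost = 7.3% × (1 − 32%) = 4.9640%.
Subordinated notes: weight = 1240/5269 = 0.2353; after-tax cost = 6.08% × (1 − 32%) = 4.1344%.
WACC = 0.4635 × 10.5800% + 0.3012 × 4.9640% + 0.2353 × 4.1344% = 7.3716%.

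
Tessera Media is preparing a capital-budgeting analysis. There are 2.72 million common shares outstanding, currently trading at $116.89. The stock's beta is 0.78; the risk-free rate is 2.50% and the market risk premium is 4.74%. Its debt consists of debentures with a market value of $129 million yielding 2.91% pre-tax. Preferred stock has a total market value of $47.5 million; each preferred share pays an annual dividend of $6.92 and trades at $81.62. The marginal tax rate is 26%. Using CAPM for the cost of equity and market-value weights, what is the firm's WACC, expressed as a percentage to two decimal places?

5.36%

Cost of equity via CAPM: Re = 2.5% + 0.78 × 4.74% = 6.1972%.
Cost of preferred: Rp = 6.92 / 81.62 = 8.4783%.
Market value of equity E = 116.89 × 2.72m = 317.9408m.
Total capital V = 317.9408 + 47.5 + 129 = 494.4408.
Equity: weight = 317.9408/494.4408 = 0.6430; cost = 6.1972%.
Preferred: weight = 47.5/494.4408 = 0.0961; cost = 8.4783%.
Debentures: weight = 129/494.4408 = 0.2609; after-tax cost = 2.91% × (1 − 26%) = 2.1534%.
WACC = 0.6430 × 6.1972% + 0.0961 × 8.4783% + 0.2609 × 2.1534% = 5.3613%.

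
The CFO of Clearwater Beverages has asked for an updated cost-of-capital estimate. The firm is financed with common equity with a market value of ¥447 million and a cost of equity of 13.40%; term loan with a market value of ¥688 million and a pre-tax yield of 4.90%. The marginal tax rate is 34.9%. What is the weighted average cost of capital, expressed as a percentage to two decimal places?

7.21%

Total capital V = 447 + 688 = 1135.
Equity: weight = 447/1135 = 0.3938; cost = 13.4%.
Term loan: weight = 688/1135 = 0.6062; after-tax cost = 4.9% × (1 − 34.9%) = 3.1899%.
WACC = 0.3938 × 13.4000% + 0.6062 × 3.1899% = 7.2110%.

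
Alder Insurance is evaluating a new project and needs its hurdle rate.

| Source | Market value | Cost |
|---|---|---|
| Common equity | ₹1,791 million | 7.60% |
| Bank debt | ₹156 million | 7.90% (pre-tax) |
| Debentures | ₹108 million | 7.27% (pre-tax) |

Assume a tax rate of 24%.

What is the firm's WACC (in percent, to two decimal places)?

Total capital V = 1791 + 156 + 108 = 2055.
Equity: weight = 1791/2055 = 0.8715; cost = 7.6%.
Bank debt: weight = 156/2055 = 0.0759; after-tax cost = 7.9% × (1 − 24%) = 6.0040%.
Debentures: weight = 108/2055 = 0.0526; after-tax cost = 7.27% × (1 − 24%) = 5.5252%.
WACC = 0.8715 × 7.6000% + 0.0759 × 6.0040% + 0.0526 × 5.5252% = 7.3698%.

7.37%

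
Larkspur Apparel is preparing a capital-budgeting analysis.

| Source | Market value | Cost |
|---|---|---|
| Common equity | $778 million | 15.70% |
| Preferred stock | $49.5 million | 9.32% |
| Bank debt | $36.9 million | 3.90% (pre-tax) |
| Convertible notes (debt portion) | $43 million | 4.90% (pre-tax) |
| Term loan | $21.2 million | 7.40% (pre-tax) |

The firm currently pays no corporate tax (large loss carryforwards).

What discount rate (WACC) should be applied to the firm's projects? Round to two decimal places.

Total capital V = 778 + 49.5 + 36.9 + 43 + 21.2 = 928.6.
Equity: weight = 778/928.6 = 0.8378; cost = 15.7%.
Preferred: weight = 49.5/928.6 = 0.0533; cost = 9.32%.
Bank debt: weight = 36.9/928.6 = 0.0397; after-tax cost = 3.9% × (1 − 0%) = 3.9000%.
Convertible notes (debt portion): weight = 43/928.6 = 0.0463; after-tax cost = 4.9% × (1 − 0%) = 4.9000%.
Term loan: weight = 21.2/928.6 = 0.0228; after-tax cost = 7.4% × (1 − 0%) = 7.4000%.
WACC = 0.8378 × 15.7000% + 0.0533 × 9.3200% + 0.0397 × 3.9000% + 0.0463 × 4.9000% + 0.0228 × 7.4000% = 14.2014%.

14.20%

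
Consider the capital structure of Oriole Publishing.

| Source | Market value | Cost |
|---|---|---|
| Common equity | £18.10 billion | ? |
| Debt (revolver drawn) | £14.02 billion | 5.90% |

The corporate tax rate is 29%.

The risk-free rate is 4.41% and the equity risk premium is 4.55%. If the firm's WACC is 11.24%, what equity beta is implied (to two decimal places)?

Total capital V = 18.1 + 14.02 = 32.12.
Equity weight = 18.1/32.12 = 0.5635.
Revolver drawn weight = 14.02/32.12 = 0.4365.
Debt contribution = 0.4365 × 5.9% × (1 − 29%) = 1.8284%.
Required equity contribution = 11.24% − 1.8284% = 9.4116%  ⇒  Re = 16.7016%.
CAPM: 16.7016% = 4.41% + β × 4.55%  ⇒  β = 2.7015.

2.70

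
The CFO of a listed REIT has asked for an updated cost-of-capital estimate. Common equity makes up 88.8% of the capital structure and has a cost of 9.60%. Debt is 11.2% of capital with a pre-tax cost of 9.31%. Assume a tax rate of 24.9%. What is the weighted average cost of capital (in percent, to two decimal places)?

9.31%

After-tax cost of debt = 9.31% × (1 − 24.9%) = 6.9918%.
WACC = 0.888 × 9.6000% + 0.112 × 6.9918% = 9.3079%.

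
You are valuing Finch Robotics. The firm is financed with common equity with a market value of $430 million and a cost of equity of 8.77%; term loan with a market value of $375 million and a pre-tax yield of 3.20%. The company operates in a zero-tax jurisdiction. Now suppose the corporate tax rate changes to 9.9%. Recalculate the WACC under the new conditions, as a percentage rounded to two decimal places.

6.03%

After the change:
Total capital V = 430 + 375 = 805.
Equity: weight = 430/805 = 0.5342; cost = 8.77%.
Term loan: weight = 375/805 = 0.4658; after-tax cost = 3.2% × (1 − 9.9%) = 2.8832%.
WACC = 0.5342 × 8.7700% + 0.4658 × 2.8832% = 6.0277%.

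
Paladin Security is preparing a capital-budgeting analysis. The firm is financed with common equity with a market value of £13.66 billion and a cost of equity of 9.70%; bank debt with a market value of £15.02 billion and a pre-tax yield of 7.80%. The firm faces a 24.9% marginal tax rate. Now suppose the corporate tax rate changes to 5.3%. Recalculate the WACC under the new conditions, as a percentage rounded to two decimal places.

After the change:
Total capital V = 13.66 + 15.02 = 28.68.
Equity: weight = 13.66/28.68 = 0.4763; cost = 9.7%.
Bank debt: weight = 15.02/28.68 = 0.5237; after-tax cost = 7.8% × (1 − 5.3%) = 7.3866%.
WACC = 0.4763 × 9.7000% + 0.5237 × 7.3866% = 8.4884%.

8.49%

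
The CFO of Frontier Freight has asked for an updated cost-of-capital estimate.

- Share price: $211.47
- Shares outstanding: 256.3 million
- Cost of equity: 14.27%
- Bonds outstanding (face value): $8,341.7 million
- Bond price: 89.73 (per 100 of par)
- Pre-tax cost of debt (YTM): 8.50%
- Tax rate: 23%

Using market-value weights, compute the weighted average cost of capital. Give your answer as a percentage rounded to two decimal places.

Market value of equity E = 211.47 × 256.3m = 54199.761m. Market value of debt D = 8341.7m × 89.73/100 = 7485.00741m.
Total capital V = 54199.761 + 7485.00741 = 61684.76841.
Equity: weight = 54199.761/61684.76841 = 0.8787; cost = 14.27%.
Bonds outstanding: weight = 7485.00741/61684.76841 = 0.1213; after-tax cost = 8.5% × (1 − 23%) = 6.5450%.
WACC = 0.8787 × 14.2700% + 0.1213 × 6.5450% = 13.3326%.

13.33%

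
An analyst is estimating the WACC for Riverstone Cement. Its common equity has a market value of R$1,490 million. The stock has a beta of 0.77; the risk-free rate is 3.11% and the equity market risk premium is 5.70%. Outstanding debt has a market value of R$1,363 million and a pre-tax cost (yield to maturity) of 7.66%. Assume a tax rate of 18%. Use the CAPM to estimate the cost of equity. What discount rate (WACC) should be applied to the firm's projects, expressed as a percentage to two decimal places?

6.92%

Cost of equity via CAPM: Re = 3.11% + 0.77 × 5.7% = 7.4990%.
Total capital V = 1490 + 1363 = 2853.
Equity: weight = 1490/2853 = 0.5223; cost = 7.499%.
Debt: weight = 1363/2853 = 0.4777; after-tax cost = 7.66% × (1 − 18%) = 6.2812%.
WACC = 0.5223 × 7.4990% + 0.4777 × 6.2812% = 6.9172%.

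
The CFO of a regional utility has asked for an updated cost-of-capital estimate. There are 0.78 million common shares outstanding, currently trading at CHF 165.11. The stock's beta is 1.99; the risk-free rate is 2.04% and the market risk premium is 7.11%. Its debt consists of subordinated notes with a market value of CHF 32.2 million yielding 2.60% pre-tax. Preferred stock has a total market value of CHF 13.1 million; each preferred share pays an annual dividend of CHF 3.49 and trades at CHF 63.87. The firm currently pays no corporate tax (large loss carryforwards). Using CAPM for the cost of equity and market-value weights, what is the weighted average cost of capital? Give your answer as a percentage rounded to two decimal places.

12.87%

Cost of equity via CAPM: Re = 2.04% + 1.99 × 7.11% = 16.1889%.
Cost of preferred: Rp = 3.49 / 63.87 = 5.4642%.
Market value of equity E = 165.11 × 0.78m = 128.7858m.
Total capital V = 128.7858 + 13.1 + 32.2 = 174.0858.
Equity: weight = 128.7858/174.0858 = 0.7398; cost = 16.1889%.
Preferred: weight = 13.1/174.0858 = 0.0753; cost = 5.4642%.
Subordinated notes: weight = 32.2/174.0858 = 0.1850; after-tax cost = 2.6% × (1 − 0%) = 2.6000%.
WACC = 0.7398 × 16.1889% + 0.0753 × 5.4642% + 0.1850 × 2.6000% = 12.8684%.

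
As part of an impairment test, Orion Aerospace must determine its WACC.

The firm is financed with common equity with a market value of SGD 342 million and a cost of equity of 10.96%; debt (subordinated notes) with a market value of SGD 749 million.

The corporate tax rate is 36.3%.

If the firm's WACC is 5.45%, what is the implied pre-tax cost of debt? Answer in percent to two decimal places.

Total capital V = 342 + 749 = 1091.
Equity weight = 342/1091 = 0.3135.
Subordinated notes weight = 749/1091 = 0.6865.
Equity contribution = 0.3135 × 10.96% = 3.4357%.
Remaining for debt = 5.45% − 3.4357% = 2.0143%.
Rd × (1 − 36.3%) × 0.6865 = 2.0143%  ⇒  Rd = 4.6061%.

4.61%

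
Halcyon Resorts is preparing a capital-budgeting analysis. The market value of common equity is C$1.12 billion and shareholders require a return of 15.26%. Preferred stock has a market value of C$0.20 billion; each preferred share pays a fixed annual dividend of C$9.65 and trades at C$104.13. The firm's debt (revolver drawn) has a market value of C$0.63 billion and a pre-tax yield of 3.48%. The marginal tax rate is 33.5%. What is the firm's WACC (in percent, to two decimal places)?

Cost of preferred: Rp = 9.65 / 104.13 = 9.2673%.
Total capital V = 1.12 + 0.2 + 0.63 = 1.95.
Equity: weight = 1.12/1.95 = 0.5744; cost = 15.26%.
Preferred: weight = 0.2/1.95 = 0.1026; cost = 9.2673%.
Revolver drawn: weight = 0.63/1.95 = 0.3231; after-tax cost = 3.48% × (1 − 33.5%) = 2.3142%.
WACC = 0.5744 × 15.2600% + 0.1026 × 9.2673% + 0.3231 × 2.3142% = 10.4629%.

10.46%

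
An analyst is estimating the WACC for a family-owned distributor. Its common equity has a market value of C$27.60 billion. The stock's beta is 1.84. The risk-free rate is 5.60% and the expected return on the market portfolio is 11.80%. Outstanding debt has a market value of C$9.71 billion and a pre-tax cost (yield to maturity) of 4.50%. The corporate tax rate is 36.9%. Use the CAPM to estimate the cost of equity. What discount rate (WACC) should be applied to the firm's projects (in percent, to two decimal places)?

Market risk premium = 11.8% − 5.6% = 6.2%.
Cost of equity via CAPM: Re = 5.6% + 1.84 × 6.2% = 17.0080%.
Total capital V = 27.6 + 9.71 = 37.31.
Equity: weight = 27.6/37.31 = 0.7397; cost = 17.008%.
Debt: weight = 9.71/37.31 = 0.2603; after-tax cost = 4.5% × (1 − 36.9%) = 2.8395%.
WACC = 0.7397 × 17.0080% + 0.2603 × 2.8395% = 13.3206%.

13.32%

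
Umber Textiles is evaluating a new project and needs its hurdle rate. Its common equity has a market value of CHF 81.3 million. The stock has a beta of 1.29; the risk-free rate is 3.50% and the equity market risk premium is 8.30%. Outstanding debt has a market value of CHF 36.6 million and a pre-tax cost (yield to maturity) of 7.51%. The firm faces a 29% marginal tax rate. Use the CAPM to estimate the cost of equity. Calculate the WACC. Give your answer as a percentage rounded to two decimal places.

11.45%

Cost of equity via CAPM: Re = 3.5% + 1.29 × 8.3% = 14.2070%.
Total capital V = 81.3 + 36.6 = 117.9.
Equity: weight = 81.3/117.9 = 0.6896; cost = 14.207%.
Debt: weight = 36.6/117.9 = 0.3104; after-tax cost = 7.51% × (1 − 29%) = 5.3321%.
WACC = 0.6896 × 14.2070% + 0.3104 × 5.3321% = 11.4519%.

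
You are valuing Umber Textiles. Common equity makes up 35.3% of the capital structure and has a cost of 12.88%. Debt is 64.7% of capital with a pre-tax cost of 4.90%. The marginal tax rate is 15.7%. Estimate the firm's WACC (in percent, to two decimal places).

After-tax cost of debt = 4.9% × (1 − 15.7%) = 4.1307%.
WACC = 0.353 × 12.8800% + 0.647 × 4.1307% = 7.2192%.

7.22%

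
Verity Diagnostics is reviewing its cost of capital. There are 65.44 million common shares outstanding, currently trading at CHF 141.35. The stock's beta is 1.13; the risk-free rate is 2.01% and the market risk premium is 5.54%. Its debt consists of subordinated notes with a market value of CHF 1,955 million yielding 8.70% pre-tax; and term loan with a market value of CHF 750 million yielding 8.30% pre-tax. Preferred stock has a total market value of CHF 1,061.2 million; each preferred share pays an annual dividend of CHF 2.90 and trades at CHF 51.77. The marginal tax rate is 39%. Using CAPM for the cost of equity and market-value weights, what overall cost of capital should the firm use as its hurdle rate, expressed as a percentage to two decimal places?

Cost of equity via CAPM: Re = 2.01% + 1.13 × 5.54% = 8.2702%.
Cost of preferred: Rp = 2.9 / 51.77 = 5.6017%.
Market value of equity E = 141.35 × 65.44m = 9249.944m.
Total capital V = 9249.944 + 1061.2 + 1955 + 750 = 13016.144.
Equity: weight = 9249.944/13016.144 = 0.7107; cost = 8.2702%.
Preferred: weight = 1061.2/13016.144 = 0.0815; cost = 5.6017%.
Subordinated notes: weight = 1955/13016.144 = 0.1502; after-tax cost = 8.7% × (1 − 39%) = 5.3070%.
Term loan: weight = 750/13016.144 = 0.0576; after-tax cost = 8.3% × (1 − 39%) = 5.0630%.
WACC = 0.7107 × 8.2702% + 0.0815 × 5.6017% + 0.1502 × 5.3070% + 0.0576 × 5.0630% = 7.4228%.

7.42%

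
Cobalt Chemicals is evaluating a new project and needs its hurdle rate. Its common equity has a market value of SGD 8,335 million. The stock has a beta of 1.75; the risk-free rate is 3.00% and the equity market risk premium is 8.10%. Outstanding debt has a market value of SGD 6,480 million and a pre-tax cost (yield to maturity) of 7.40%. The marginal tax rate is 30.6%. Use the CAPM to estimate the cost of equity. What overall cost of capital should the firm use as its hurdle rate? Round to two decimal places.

Cost of equity via CAPM: Re = 3.0% + 1.75 × 8.1% = 17.1750%.
Total capital V = 8335 + 6480 = 14815.
Equity: weight = 8335/14815 = 0.5626; cost = 17.175%.
Debt: weight = 6480/14815 = 0.4374; after-tax cost = 7.4% × (1 − 30.6%) = 5.1356%.
WACC = 0.5626 × 17.1750% + 0.4374 × 5.1356% = 11.9090%.

11.91%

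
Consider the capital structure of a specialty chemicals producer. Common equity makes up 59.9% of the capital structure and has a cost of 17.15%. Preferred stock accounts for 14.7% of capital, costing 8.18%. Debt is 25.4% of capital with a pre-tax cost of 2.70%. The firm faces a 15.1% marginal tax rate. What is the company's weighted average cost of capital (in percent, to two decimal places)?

12.06%

After-tax cost of debt = 2.7% × (1 − 15.1%) = 2.2923%.
WACC = 0.599 × 17.1500% + 0.147 × 8.1800% + 0.254 × 2.2923% = 12.0576%.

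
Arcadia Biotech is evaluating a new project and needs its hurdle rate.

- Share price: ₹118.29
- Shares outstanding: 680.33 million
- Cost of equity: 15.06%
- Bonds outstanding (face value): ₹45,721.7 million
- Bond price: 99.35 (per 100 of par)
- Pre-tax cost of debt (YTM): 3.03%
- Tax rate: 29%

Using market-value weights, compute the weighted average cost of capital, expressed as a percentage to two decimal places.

Market value of equity E = 118.29 × 680.33m = 80476.2357m. Market value of debt D = 45721.7m × 99.35/100 = 45424.50895m.
Total capital V = 80476.2357 + 45424.50895 = 125900.74465.
Equity: weight = 80476.2357/125900.74465 = 0.6392; cost = 15.06%.
Bonds outstanding: weight = 45424.50895/125900.74465 = 0.3608; after-tax cost = 3.03% × (1 − 29%) = 2.1513%.
WACC = 0.6392 × 15.0600% + 0.3608 × 2.1513% = 10.4026%.

10.40%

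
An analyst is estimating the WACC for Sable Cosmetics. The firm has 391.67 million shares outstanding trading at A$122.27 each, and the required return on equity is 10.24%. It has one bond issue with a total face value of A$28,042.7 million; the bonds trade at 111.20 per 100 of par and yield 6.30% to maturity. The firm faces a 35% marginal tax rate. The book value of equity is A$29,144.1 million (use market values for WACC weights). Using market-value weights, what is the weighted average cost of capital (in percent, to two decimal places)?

Market value of equity E = 122.27 × 391.67m = 47889.4909m. Market value of debt D = 28042.7m × 111.2/100 = 31183.4824m.
Total capital V = 47889.4909 + 31183.4824 = 79072.9733.
Equity: weight = 47889.4909/79072.9733 = 0.6056; cost = 10.24%.
Bonds outstanding: weight = 31183.4824/79072.9733 = 0.3944; after-tax cost = 6.3% × (1 − 35%) = 4.0950%.
WACC = 0.6056 × 10.2400% + 0.3944 × 4.0950% = 7.8166%.

7.82%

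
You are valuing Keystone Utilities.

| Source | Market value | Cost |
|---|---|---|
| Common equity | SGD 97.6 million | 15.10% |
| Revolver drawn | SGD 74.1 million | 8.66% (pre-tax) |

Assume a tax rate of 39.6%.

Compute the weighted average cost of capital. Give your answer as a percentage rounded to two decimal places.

Total capital V = 97.6 + 74.1 = 171.7.
Equity: weight = 97.6/171.7 = 0.5684; cost = 15.1%.
Revolver drawn: weight = 74.1/171.7 = 0.4316; after-tax cost = 8.66% × (1 − 39.6%) = 5.2306%.
WACC = 0.5684 × 15.1000% + 0.4316 × 5.2306% = 10.8407%.

10.84%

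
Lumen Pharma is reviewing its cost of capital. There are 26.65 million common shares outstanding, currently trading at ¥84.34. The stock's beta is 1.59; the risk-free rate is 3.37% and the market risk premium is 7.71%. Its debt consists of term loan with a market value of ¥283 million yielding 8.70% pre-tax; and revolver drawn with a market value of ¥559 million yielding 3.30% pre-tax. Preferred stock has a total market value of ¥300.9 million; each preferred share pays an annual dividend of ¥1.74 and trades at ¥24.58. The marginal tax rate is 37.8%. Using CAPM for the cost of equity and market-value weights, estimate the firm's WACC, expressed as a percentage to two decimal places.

Cost of equity via CAPM: Re = 3.37% + 1.59 × 7.71% = 15.6289%.
Cost of preferred: Rp = 1.74 / 24.58 = 7.0789%.
Market value of equity E = 84.34 × 26.65m = 2247.661m.
Total capital V = 2247.661 + 300.9 + 283 + 559 = 3390.561.
Equity: weight = 2247.661/3390.561 = 0.6629; cost = 15.6289%.
Preferred: weight = 300.9/3390.561 = 0.0887; cost = 7.0789%.
Term loan: weight = 283/3390.561 = 0.0835; after-tax cost = 8.7% × (1 − 37.8%) = 5.4114%.
Revolver drawn: weight = 559/3390.561 = 0.1649; after-tax cost = 3.3% × (1 − 37.8%) = 2.0526%.
WACC = 0.6629 × 15.6289% + 0.0887 × 7.0789% + 0.0835 × 5.4114% + 0.1649 × 2.0526% = 11.7790%.

11.78%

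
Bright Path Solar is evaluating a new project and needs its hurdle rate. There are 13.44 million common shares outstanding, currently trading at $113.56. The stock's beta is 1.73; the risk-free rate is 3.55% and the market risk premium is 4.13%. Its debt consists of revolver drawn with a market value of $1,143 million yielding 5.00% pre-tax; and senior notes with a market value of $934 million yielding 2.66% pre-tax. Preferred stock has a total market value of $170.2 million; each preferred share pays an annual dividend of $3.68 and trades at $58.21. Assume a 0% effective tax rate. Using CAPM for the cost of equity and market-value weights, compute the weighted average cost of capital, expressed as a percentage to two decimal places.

6.78%

Cost of equity via CAPM: Re = 3.55% + 1.73 × 4.13% = 10.6949%.
Cost of preferred: Rp = 3.68 / 58.21 = 6.3219%.
Market value of equity E = 113.56 × 13.44m = 1526.2464m.
Total capital V = 1526.2464 + 170.2 + 1143 + 934 = 3773.4464.
Equity: weight = 1526.2464/3773.4464 = 0.4045; cost = 10.6949%.
Preferred: weight = 170.2/3773.4464 = 0.0451; cost = 6.3219%.
Revolver drawn: weight = 1143/3773.4464 = 0.3029; after-tax cost = 5% × (1 − 0%) = 5.0000%.
Senior notes: weight = 934/3773.4464 = 0.2475; after-tax cost = 2.66% × (1 − 0%) = 2.6600%.
WACC = 0.4045 × 10.6949% + 0.0451 × 6.3219% + 0.3029 × 5.0000% + 0.2475 × 2.6600% = 6.7838%.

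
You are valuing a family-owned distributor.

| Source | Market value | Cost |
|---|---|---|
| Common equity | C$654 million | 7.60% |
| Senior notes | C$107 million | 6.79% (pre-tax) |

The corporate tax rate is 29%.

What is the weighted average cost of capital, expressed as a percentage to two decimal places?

7.21%

Total capital V = 654 + 107 = 761.
Equity: weight = 654/761 = 0.8594; cost = 7.6%.
Senior notes: weight = 107/761 = 0.1406; after-tax cost = 6.79% × (1 − 29%) = 4.8209%.
WACC = 0.8594 × 7.6000% + 0.1406 × 4.8209% = 7.2092%.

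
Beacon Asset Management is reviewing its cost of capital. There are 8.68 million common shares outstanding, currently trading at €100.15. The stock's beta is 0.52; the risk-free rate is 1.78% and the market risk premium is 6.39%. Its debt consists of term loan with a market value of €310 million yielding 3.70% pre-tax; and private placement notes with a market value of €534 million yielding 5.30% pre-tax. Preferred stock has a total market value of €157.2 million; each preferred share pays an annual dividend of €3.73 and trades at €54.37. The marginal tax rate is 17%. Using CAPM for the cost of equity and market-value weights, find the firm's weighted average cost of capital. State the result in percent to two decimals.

Cost of equity via CAPM: Re = 1.78% + 0.52 × 6.39% = 5.1028%.
Cost of preferred: Rp = 3.73 / 54.37 = 6.8604%.
Market value of equity E = 100.15 × 8.68m = 869.302m.
Total capital V = 869.302 + 157.2 + 310 + 534 = 1870.502.
Equity: weight = 869.302/1870.502 = 0.4647; cost = 5.1028%.
Preferred: weight = 157.2/1870.502 = 0.0840; cost = 6.8604%.
Term loan: weight = 310/1870.502 = 0.1657; after-tax cost = 3.7% × (1 − 17%) = 3.0710%.
Private placement notes: weight = 534/1870.502 = 0.2855; after-tax cost = 5.3% × (1 − 17%) = 4.3990%.
WACC = 0.4647 × 5.1028% + 0.0840 × 6.8604% + 0.1657 × 3.0710% + 0.2855 × 4.3990% = 4.7129%.

4.71%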